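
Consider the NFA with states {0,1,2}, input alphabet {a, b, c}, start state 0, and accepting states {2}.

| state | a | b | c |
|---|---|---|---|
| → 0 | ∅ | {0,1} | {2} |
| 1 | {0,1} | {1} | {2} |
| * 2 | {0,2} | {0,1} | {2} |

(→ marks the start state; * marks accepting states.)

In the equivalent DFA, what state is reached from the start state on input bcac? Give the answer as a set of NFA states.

{2}

Start: {0}.
δ(0,b) = {0,1}.
Union: {0,1}.
After b: {0,1}.
δ(0,c) = {2}; δ(1,c) = {2}.
Union: {2}.
After c: {2}.
δ(2,a) = {0,2}.
Union: {0,2}.
After a: {0,2}.
δ(0,c) = {2}; δ(2,c) = {2}.
Union: {2}.
After c: {2}.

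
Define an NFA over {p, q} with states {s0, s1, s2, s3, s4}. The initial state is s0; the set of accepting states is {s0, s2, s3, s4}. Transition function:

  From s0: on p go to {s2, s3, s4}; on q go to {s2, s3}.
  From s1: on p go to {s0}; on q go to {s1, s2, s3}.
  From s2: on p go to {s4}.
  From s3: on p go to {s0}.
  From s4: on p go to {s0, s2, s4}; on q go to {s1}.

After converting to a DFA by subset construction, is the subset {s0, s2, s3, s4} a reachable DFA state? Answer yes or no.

yes

Start state of the DFA: {s0}.
{s0} --p--> {s2, s3, s4}  [new]
{s0} --q--> {s2, s3}  [new]
{s2, s3, s4} --p--> {s0, s2, s4}  [new]
{s2, s3, s4} --q--> {s1}  [new]
{s2, s3} --p--> {s0, s4}  [new]
{s2, s3} --q--> ∅  [new]
{s0, s2, s4} --p--> {s0, s2, s3, s4}  [new]
{s0, s2, s4} --q--> {s1, s2, s3}  [new]
{s1} --p--> {s0}  [seen]
{s1} --q--> {s1, s2, s3}  [seen]
{s0, s4} --p--> {s0, s2, s3, s4}  [seen]
{s0, s4} --q--> {s1, s2, s3}  [seen]
∅ --p--> ∅  [seen]
∅ --q--> ∅  [seen]
{s0, s2, s3, s4} --p--> {s0, s2, s3, s4}  [seen]
{s0, s2, s3, s4} --q--> {s1, s2, s3}  [seen]
{s1, s2, s3} --p--> {s0, s4}  [seen]
{s1, s2, s3} --q--> {s1, s2, s3}  [seen]
Reachable DFA states: {s0}, {s2, s3, s4}, {s2, s3}, {s0, s2, s4}, {s1}, {s0, s4}, ∅, {s0, s2, s3, s4}, {s1, s2, s3}.
{s0, s2, s3, s4} is among them.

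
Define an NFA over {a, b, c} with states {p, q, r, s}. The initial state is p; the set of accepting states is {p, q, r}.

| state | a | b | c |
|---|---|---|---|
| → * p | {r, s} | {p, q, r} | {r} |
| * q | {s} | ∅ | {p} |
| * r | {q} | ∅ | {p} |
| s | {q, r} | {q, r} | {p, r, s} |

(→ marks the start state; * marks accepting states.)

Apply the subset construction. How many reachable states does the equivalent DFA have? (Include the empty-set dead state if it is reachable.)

12

Start state of the DFA: {p}.
{p} --a--> {r, s}  [new]
{p} --b--> {p, q, r}  [new]
{p} --c--> {r}  [new]
{r, s} --a--> {q, r}  [new]
{r, s} --b--> {q, r}  [seen]
{r, s} --c--> {p, r, s}  [new]
{p, q, r} --a--> {q, r, s}  [new]
{p, q, r} --b--> {p, q, r}  [seen]
{p, q, r} --c--> {p, r}  [new]
{r} --a--> {q}  [new]
{r} --b--> ∅  [new]
{r} --c--> {p}  [seen]
{q, r} --a--> {q, s}  [new]
{q, r} --b--> ∅  [seen]
{q, r} --c--> {p}  [seen]
{p, r, s} --a--> {q, r, s}  [seen]
{p, r, s} --b--> {p, q, r}  [seen]
{p, r, s} --c--> {p, r, s}  [seen]
{q, r, s} --a--> {q, r, s}  [seen]
{q, r, s} --b--> {q, r}  [seen]
{q, r, s} --c--> {p, r, s}  [seen]
{p, r} --a--> {q, r, s}  [seen]
{p, r} --b--> {p, q, r}  [seen]
{p, r} --c--> {p, r}  [seen]
{q} --a--> {s}  [new]
{q} --b--> ∅  [seen]
{q} --c--> {p}  [seen]
∅ --a--> ∅  [seen]
∅ --b--> ∅  [seen]
∅ --c--> ∅  [seen]
{q, s} --a--> {q, r, s}  [seen]
{q, s} --b--> {q, r}  [seen]
{q, s} --c--> {p, r, s}  [seen]
{s} --a--> {q, r}  [seen]
{s} --b--> {q, r}  [seen]
{s} --c--> {p, r, s}  [seen]
Reachable DFA states: {p}, {r, s}, {p, q, r}, {r}, {q, r}, {p, r, s}, {q, r, s}, {p, r}, {q}, ∅, {q, s}, {s}.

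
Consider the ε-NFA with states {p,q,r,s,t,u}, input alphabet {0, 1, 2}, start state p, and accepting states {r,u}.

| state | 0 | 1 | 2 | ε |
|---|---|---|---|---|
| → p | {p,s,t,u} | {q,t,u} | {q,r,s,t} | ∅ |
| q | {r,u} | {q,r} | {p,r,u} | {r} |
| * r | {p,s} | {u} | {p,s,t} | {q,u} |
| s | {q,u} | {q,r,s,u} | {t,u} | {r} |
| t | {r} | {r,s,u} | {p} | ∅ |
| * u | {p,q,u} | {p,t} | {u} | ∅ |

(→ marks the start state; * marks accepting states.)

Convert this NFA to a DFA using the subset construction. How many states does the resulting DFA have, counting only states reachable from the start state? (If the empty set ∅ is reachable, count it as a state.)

5

Start state of the DFA: {p} (ε-closure of the NFA start).
{p} --0--> {p,q,r,s,t,u}  [new]
{p} --1--> {q,r,t,u}  [new]
{p} --2--> {q,r,s,t,u}  [new]
{p,q,r,s,t,u} --0--> {p,q,r,s,t,u}  [seen]
{p,q,r,s,t,u} --1--> {p,q,r,s,t,u}  [seen]
{p,q,r,s,t,u} --2--> {p,q,r,s,t,u}  [seen]
{q,r,t,u} --0--> {p,q,r,s,u}  [new]
{q,r,t,u} --1--> {p,q,r,s,t,u}  [seen]
{q,r,t,u} --2--> {p,q,r,s,t,u}  [seen]
{q,r,s,t,u} --0--> {p,q,r,s,u}  [seen]
{q,r,s,t,u} --1--> {p,q,r,s,t,u}  [seen]
{q,r,s,t,u} --2--> {p,q,r,s,t,u}  [seen]
{p,q,r,s,u} --0--> {p,q,r,s,t,u}  [seen]
{p,q,r,s,u} --1--> {p,q,r,s,t,u}  [seen]
{p,q,r,s,u} --2--> {p,q,r,s,t,u}  [seen]
Reachable DFA states: {p}, {p,q,r,s,t,u}, {q,r,t,u}, {q,r,s,t,u}, {p,q,r,s,u}.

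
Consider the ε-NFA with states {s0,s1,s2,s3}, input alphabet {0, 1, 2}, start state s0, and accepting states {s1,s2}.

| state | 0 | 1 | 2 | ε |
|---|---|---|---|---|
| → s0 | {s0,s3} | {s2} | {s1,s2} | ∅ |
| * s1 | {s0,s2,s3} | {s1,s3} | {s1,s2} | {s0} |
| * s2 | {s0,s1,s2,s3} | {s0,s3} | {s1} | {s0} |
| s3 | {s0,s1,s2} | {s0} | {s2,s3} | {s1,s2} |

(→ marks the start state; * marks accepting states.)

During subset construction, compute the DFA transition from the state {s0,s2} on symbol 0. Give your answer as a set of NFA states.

{s0,s1,s2,s3}

δ(s0,0) = {s0,s3}; δ(s2,0) = {s0,s1,s2,s3}.
Union: {s0,s1,s2,s3}.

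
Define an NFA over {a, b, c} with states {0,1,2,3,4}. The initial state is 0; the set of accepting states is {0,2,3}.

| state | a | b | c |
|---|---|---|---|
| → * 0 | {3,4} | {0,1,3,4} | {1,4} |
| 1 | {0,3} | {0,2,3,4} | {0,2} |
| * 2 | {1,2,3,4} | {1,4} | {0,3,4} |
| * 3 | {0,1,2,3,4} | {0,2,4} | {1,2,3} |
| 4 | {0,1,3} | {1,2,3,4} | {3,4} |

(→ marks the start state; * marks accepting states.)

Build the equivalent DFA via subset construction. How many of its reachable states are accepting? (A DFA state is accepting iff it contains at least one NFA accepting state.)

7

Start state of the DFA: {0}.
{0} --a--> {3,4}  [new]
{0} --b--> {0,1,3,4}  [new]
{0} --c--> {1,4}  [new]
{3,4} --a--> {0,1,2,3,4}  [new]
{3,4} --b--> {0,1,2,3,4}  [seen]
{3,4} --c--> {1,2,3,4}  [new]
{0,1,3,4} --a--> {0,1,2,3,4}  [seen]
{0,1,3,4} --b--> {0,1,2,3,4}  [seen]
{0,1,3,4} --c--> {0,1,2,3,4}  [seen]
{1,4} --a--> {0,1,3}  [new]
{1,4} --b--> {0,1,2,3,4}  [seen]
{1,4} --c--> {0,2,3,4}  [new]
{0,1,2,3,4} --a--> {0,1,2,3,4}  [seen]
{0,1,2,3,4} --b--> {0,1,2,3,4}  [seen]
{0,1,2,3,4} --c--> {0,1,2,3,4}  [seen]
{1,2,3,4} --a--> {0,1,2,3,4}  [seen]
{1,2,3,4} --b--> {0,1,2,3,4}  [seen]
{1,2,3,4} --c--> {0,1,2,3,4}  [seen]
{0,1,3} --a--> {0,1,2,3,4}  [seen]
{0,1,3} --b--> {0,1,2,3,4}  [seen]
{0,1,3} --c--> {0,1,2,3,4}  [seen]
{0,2,3,4} --a--> {0,1,2,3,4}  [seen]
{0,2,3,4} --b--> {0,1,2,3,4}  [seen]
{0,2,3,4} --c--> {0,1,2,3,4}  [seen]
Reachable DFA states: {0}, {3,4}, {0,1,3,4}, {1,4}, {0,1,2,3,4}, {1,2,3,4}, {0,1,3}, {0,2,3,4}.
Accepting DFA states (contain an NFA accepting state): {0}, {3,4}, {0,1,3,4}, {0,1,2,3,4}, {1,2,3,4}, {0,1,3}, {0,2,3,4}.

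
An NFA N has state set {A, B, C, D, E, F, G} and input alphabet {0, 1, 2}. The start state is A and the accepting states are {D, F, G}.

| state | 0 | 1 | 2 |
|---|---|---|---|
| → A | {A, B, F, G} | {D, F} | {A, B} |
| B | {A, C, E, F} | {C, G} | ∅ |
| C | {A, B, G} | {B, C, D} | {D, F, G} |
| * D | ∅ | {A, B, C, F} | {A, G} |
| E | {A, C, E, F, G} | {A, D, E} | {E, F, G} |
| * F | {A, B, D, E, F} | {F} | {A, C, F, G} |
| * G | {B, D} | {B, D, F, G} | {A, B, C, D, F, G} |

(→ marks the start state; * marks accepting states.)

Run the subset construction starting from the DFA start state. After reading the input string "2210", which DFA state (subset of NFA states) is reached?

Start: {A}.
δ(A,2) = {A, B}.
Union: {A, B}.
After 2: {A, B}.
δ(A,2) = {A, B}; δ(B,2) = ∅.
Union: {A, B}.
After 2: {A, B}.
δ(A,1) = {D, F}; δ(B,1) = {C, G}.
Union: {C, D, F, G}.
After 1: {C, D, F, G}.
δ(C,0) = {A, B, G}; δ(D,0) = ∅; δ(F,0) = {A, B, D, E, F}; δ(G,0) = {B, D}.
Union: {A, B, D, E, F, G}.
After 0: {A, B, D, E, F, G}.

{A, B, D, E, F, G}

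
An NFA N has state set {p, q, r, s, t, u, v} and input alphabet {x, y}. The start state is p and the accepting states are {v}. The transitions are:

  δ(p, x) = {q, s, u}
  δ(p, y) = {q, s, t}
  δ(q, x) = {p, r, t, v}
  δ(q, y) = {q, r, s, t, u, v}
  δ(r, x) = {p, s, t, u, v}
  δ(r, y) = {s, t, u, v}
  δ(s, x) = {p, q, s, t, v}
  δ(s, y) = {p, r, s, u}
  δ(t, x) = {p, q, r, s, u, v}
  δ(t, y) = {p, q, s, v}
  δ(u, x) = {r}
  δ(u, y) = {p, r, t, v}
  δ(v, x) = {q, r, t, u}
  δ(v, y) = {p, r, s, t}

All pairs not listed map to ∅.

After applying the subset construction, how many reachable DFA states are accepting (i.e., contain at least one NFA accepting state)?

2

Start state of the DFA: {p}.
{p} --x--> {q, s, u}  [new]
{p} --y--> {q, s, t}  [new]
{q, s, u} --x--> {p, q, r, s, t, v}  [new]
{q, s, u} --y--> {p, q, r, s, t, u, v}  [new]
{q, s, t} --x--> {p, q, r, s, t, u, v}  [seen]
{q, s, t} --y--> {p, q, r, s, t, u, v}  [seen]
{p, q, r, s, t, v} --x--> {p, q, r, s, t, u, v}  [seen]
{p, q, r, s, t, v} --y--> {p, q, r, s, t, u, v}  [seen]
{p, q, r, s, t, u, v} --x--> {p, q, r, s, t, u, v}  [seen]
{p, q, r, s, t, u, v} --y--> {p, q, r, s, t, u, v}  [seen]
Reachable DFA states: {p}, {q, s, u}, {q, s, t}, {p, q, r, s, t, v}, {p, q, r, s, t, u, v}.
Accepting DFA states (contain an NFA accepting state): {p, q, r, s, t, v}, {p, q, r, s, t, u, v}.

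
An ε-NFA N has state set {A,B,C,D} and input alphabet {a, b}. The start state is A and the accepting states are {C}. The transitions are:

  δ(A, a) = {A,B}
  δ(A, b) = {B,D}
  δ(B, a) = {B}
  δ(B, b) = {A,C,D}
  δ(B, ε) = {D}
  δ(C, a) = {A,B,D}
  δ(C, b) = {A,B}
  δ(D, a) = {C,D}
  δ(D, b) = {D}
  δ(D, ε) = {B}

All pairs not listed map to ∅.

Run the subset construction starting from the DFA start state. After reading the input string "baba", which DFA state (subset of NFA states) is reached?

{A,B,C,D}

Start: {A}.
δ(A,b) = {B,D}.
Union: {B,D}.
After b: {B,D}.
δ(B,a) = {B}; δ(D,a) = {C,D}.
Union: {B,C,D}.
After a: {B,C,D}.
δ(B,b) = {A,C,D}; δ(C,b) = {A,B}; δ(D,b) = {D}.
Union: {A,B,C,D}.
After b: {A,B,C,D}.
δ(A,a) = {A,B}; δ(B,a) = {B}; δ(C,a) = {A,B,D}; δ(D,a) = {C,D}.
Union: {A,B,C,D}.
After a: {A,B,C,D}.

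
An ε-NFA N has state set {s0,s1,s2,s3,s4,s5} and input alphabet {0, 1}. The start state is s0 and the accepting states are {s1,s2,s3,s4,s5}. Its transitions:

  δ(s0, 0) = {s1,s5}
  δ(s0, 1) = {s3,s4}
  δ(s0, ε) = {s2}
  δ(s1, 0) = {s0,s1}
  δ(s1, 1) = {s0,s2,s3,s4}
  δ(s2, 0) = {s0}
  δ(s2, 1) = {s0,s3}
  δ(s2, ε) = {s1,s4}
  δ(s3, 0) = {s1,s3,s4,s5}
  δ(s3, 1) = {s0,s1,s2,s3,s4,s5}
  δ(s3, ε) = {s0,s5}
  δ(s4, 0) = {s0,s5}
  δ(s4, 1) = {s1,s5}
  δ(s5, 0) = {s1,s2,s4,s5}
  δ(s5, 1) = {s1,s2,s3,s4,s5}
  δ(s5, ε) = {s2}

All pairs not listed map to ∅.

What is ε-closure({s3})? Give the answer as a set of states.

{s0,s1,s2,s3,s4,s5}

Begin with {s3}.
s3 →ε {s0,s5}; add s0, s5.
s5 →ε {s2}; add s2.
s2 →ε {s1,s4}; add s1, s4.
ε-closure = {s0,s1,s2,s3,s4,s5}.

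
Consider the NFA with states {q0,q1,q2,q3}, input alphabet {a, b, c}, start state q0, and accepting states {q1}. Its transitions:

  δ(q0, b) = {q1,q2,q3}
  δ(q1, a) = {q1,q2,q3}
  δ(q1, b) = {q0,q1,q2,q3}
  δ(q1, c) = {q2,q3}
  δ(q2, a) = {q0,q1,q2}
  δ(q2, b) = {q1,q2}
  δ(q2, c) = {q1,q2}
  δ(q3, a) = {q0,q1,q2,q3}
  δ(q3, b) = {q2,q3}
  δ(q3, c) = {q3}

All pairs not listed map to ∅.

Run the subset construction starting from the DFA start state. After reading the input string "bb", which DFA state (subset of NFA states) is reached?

{q0,q1,q2,q3}

Start: {q0}.
δ(q0,b) = {q1,q2,q3}.
Union: {q1,q2,q3}.
After b: {q1,q2,q3}.
δ(q1,b) = {q0,q1,q2,q3}; δ(q2,b) = {q1,q2}; δ(q3,b) = {q2,q3}.
Union: {q0,q1,q2,q3}.
After b: {q0,q1,q2,q3}.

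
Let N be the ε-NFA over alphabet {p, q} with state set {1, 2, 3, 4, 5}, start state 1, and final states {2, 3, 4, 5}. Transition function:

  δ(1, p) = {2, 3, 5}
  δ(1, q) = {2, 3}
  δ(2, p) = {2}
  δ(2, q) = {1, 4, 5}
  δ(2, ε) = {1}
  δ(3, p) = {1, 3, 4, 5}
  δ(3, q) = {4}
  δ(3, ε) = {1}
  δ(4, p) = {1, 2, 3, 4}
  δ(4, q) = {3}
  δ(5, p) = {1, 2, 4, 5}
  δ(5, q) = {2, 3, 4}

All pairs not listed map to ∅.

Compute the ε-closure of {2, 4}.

{1, 2, 4}

Begin with {2, 4}.
2 →ε {1}; add 1.
ε-closure = {1, 2, 4}.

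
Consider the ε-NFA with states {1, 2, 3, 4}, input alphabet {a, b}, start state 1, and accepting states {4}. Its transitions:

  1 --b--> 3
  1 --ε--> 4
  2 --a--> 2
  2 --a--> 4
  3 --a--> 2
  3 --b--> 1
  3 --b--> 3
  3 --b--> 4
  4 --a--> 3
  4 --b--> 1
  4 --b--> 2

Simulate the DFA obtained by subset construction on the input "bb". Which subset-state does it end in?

{1, 2, 3, 4}

Start: {1, 4}.
δ(1,b) = {3}; δ(4,b) = {1, 2}.
Union: {1, 2, 3}.
ε-closure gives {1, 2, 3, 4}.
After b: {1, 2, 3, 4}.
δ(1,b) = {3}; δ(2,b) = ∅; δ(3,b) = {1, 3, 4}; δ(4,b) = {1, 2}.
Union: {1, 2, 3, 4}.
After b: {1, 2, 3, 4}.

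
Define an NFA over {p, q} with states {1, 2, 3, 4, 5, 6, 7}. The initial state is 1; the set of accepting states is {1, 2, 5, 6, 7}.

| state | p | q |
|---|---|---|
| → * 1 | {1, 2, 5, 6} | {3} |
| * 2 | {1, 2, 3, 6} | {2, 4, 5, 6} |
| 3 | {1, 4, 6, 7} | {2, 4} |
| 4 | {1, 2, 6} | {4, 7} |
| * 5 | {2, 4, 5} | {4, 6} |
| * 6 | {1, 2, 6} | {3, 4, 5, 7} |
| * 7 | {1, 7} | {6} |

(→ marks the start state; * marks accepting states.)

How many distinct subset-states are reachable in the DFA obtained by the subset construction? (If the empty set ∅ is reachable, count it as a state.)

13

Start state of the DFA: {1}.
{1} --p--> {1, 2, 5, 6}  [new]
{1} --q--> {3}  [new]
{1, 2, 5, 6} --p--> {1, 2, 3, 4, 5, 6}  [new]
{1, 2, 5, 6} --q--> {2, 3, 4, 5, 6, 7}  [new]
{3} --p--> {1, 4, 6, 7}  [new]
{3} --q--> {2, 4}  [new]
{1, 2, 3, 4, 5, 6} --p--> {1, 2, 3, 4, 5, 6, 7}  [new]
{1, 2, 3, 4, 5, 6} --q--> {2, 3, 4, 5, 6, 7}  [seen]
{2, 3, 4, 5, 6, 7} --p--> {1, 2, 3, 4, 5, 6, 7}  [seen]
{2, 3, 4, 5, 6, 7} --q--> {2, 3, 4, 5, 6, 7}  [seen]
{1, 4, 6, 7} --p--> {1, 2, 5, 6, 7}  [new]
{1, 4, 6, 7} --q--> {3, 4, 5, 6, 7}  [new]
{2, 4} --p--> {1, 2, 3, 6}  [new]
{2, 4} --q--> {2, 4, 5, 6, 7}  [new]
{1, 2, 3, 4, 5, 6, 7} --p--> {1, 2, 3, 4, 5, 6, 7}  [seen]
{1, 2, 3, 4, 5, 6, 7} --q--> {2, 3, 4, 5, 6, 7}  [seen]
{1, 2, 5, 6, 7} --p--> {1, 2, 3, 4, 5, 6, 7}  [seen]
{1, 2, 5, 6, 7} --q--> {2, 3, 4, 5, 6, 7}  [seen]
{3, 4, 5, 6, 7} --p--> {1, 2, 4, 5, 6, 7}  [new]
{3, 4, 5, 6, 7} --q--> {2, 3, 4, 5, 6, 7}  [seen]
{1, 2, 3, 6} --p--> {1, 2, 3, 4, 5, 6, 7}  [seen]
{1, 2, 3, 6} --q--> {2, 3, 4, 5, 6, 7}  [seen]
{2, 4, 5, 6, 7} --p--> {1, 2, 3, 4, 5, 6, 7}  [seen]
{2, 4, 5, 6, 7} --q--> {2, 3, 4, 5, 6, 7}  [seen]
{1, 2, 4, 5, 6, 7} --p--> {1, 2, 3, 4, 5, 6, 7}  [seen]
{1, 2, 4, 5, 6, 7} --q--> {2, 3, 4, 5, 6, 7}  [seen]
Reachable DFA states: {1}, {1, 2, 5, 6}, {3}, {1, 2, 3, 4, 5, 6}, {2, 3, 4, 5, 6, 7}, {1, 4, 6, 7}, {2, 4}, {1, 2, 3, 4, 5, 6, 7}, {1, 2, 5, 6, 7}, {3, 4, 5, 6, 7}, {1, 2, 3, 6}, {2, 4, 5, 6, 7}, {1, 2, 4, 5, 6, 7}.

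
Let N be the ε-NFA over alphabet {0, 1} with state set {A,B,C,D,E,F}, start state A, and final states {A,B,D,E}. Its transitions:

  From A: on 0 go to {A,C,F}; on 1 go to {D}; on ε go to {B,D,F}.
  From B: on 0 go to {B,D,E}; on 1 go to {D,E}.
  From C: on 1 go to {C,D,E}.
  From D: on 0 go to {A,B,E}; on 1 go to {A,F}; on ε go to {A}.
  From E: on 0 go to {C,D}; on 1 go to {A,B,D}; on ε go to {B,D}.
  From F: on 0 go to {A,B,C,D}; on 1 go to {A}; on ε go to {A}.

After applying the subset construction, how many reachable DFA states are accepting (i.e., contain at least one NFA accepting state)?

Start state of the DFA: {A,B,D,F} (ε-closure of the NFA start).
{A,B,D,F} --0--> {A,B,C,D,E,F}  [new]
{A,B,D,F} --1--> {A,B,D,E,F}  [new]
{A,B,C,D,E,F} --0--> {A,B,C,D,E,F}  [seen]
{A,B,C,D,E,F} --1--> {A,B,C,D,E,F}  [seen]
{A,B,D,E,F} --0--> {A,B,C,D,E,F}  [seen]
{A,B,D,E,F} --1--> {A,B,D,E,F}  [seen]
Reachable DFA states: {A,B,D,F}, {A,B,C,D,E,F}, {A,B,D,E,F}.
Accepting DFA states (contain an NFA accepting state): {A,B,D,F}, {A,B,C,D,E,F}, {A,B,D,E,F}.

3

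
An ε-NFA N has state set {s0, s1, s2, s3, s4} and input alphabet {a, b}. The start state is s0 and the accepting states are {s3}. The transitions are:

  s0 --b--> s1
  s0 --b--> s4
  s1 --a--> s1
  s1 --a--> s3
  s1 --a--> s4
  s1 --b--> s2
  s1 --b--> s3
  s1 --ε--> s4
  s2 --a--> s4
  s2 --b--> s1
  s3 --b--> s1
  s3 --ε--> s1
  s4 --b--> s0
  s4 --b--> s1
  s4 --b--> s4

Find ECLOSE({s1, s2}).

Begin with {s1, s2}.
s1 →ε {s4}; add s4.
ε-closure = {s1, s2, s4}.

{s1, s2, s4}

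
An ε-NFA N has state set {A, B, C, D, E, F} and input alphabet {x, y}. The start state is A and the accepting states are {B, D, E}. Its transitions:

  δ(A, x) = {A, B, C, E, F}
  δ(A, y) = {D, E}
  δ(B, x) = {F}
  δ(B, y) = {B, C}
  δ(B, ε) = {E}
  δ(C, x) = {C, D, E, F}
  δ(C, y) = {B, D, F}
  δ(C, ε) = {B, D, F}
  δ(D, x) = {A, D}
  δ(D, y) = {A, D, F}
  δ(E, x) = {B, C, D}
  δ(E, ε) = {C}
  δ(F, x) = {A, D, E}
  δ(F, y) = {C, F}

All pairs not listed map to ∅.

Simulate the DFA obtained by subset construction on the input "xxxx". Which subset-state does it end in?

{A, B, C, D, E, F}

Start: {A}.
δ(A,x) = {A, B, C, E, F}.
Union: {A, B, C, E, F}.
ε-closure gives {A, B, C, D, E, F}.
After x: {A, B, C, D, E, F}.
δ(A,x) = {A, B, C, E, F}; δ(B,x) = {F}; δ(C,x) = {C, D, E, F}; δ(D,x) = {A, D}; δ(E,x) = {B, C, D}; δ(F,x) = {A, D, E}.
Union: {A, B, C, D, E, F}.
After x: {A, B, C, D, E, F}.
δ(A,x) = {A, B, C, E, F}; δ(B,x) = {F}; δ(C,x) = {C, D, E, F}; δ(D,x) = {A, D}; δ(E,x) = {B, C, D}; δ(F,x) = {A, D, E}.
Union: {A, B, C, D, E, F}.
After x: {A, B, C, D, E, F}.
δ(A,x) = {A, B, C, E, F}; δ(B,x) = {F}; δ(C,x) = {C, D, E, F}; δ(D,x) = {A, D}; δ(E,x) = {B, C, D}; δ(F,x) = {A, D, E}.
Union: {A, B, C, D, E, F}.
After x: {A, B, C, D, E, F}.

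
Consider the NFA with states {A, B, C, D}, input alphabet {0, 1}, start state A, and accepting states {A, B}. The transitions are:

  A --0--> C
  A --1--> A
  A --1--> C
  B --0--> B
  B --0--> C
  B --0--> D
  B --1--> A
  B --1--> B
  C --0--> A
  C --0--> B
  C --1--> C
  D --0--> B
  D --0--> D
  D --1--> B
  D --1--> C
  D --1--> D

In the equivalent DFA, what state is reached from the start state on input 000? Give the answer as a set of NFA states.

Start: {A}.
δ(A,0) = {C}.
Union: {C}.
After 0: {C}.
δ(C,0) = {A, B}.
Union: {A, B}.
After 0: {A, B}.
δ(A,0) = {C}; δ(B,0) = {B, C, D}.
Union: {B, C, D}.
After 0: {B, C, D}.

{B, C, D}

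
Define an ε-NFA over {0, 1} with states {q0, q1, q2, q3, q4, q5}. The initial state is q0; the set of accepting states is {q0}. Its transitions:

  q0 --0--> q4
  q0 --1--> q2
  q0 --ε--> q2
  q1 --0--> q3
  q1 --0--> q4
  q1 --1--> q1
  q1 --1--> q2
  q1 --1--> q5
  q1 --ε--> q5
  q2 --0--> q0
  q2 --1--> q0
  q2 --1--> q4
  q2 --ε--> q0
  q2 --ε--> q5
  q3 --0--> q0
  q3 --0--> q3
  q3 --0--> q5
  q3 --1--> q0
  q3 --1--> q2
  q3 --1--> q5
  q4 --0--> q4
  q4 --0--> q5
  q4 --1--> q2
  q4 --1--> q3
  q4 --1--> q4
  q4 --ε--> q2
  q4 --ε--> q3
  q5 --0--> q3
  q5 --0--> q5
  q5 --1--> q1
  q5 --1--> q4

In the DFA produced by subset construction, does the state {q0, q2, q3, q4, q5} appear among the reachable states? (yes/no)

yes

Start state of the DFA: {q0, q2, q5} (ε-closure of the NFA start).
{q0, q2, q5} --0--> {q0, q2, q3, q4, q5}  [new]
{q0, q2, q5} --1--> {q0, q1, q2, q3, q4, q5}  [new]
{q0, q2, q3, q4, q5} --0--> {q0, q2, q3, q4, q5}  [seen]
{q0, q2, q3, q4, q5} --1--> {q0, q1, q2, q3, q4, q5}  [seen]
{q0, q1, q2, q3, q4, q5} --0--> {q0, q2, q3, q4, q5}  [seen]
{q0, q1, q2, q3, q4, q5} --1--> {q0, q1, q2, q3, q4, q5}  [seen]
Reachable DFA states: {q0, q2, q5}, {q0, q2, q3, q4, q5}, {q0, q1, q2, q3, q4, q5}.
{q0, q2, q3, q4, q5} is among them.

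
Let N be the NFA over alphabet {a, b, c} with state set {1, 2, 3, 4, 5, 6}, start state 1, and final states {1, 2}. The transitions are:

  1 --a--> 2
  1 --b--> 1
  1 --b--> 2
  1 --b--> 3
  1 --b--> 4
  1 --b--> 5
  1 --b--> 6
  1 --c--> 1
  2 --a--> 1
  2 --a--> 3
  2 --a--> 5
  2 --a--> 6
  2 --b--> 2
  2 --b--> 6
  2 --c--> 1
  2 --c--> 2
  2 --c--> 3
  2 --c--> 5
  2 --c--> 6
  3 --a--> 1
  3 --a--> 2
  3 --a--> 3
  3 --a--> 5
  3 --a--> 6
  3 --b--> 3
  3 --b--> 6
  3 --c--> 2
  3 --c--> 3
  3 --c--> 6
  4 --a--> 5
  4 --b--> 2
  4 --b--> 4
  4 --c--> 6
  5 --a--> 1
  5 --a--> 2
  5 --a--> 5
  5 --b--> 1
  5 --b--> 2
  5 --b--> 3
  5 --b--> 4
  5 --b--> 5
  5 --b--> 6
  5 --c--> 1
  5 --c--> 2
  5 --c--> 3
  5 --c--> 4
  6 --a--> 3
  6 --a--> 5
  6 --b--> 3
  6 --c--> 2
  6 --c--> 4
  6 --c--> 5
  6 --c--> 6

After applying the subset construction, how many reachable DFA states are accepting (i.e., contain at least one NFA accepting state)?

7

Start state of the DFA: {1}.
{1} --a--> {2}  [new]
{1} --b--> {1, 2, 3, 4, 5, 6}  [new]
{1} --c--> {1}  [seen]
{2} --a--> {1, 3, 5, 6}  [new]
{2} --b--> {2, 6}  [new]
{2} --c--> {1, 2, 3, 5, 6}  [new]
{1, 2, 3, 4, 5, 6} --a--> {1, 2, 3, 5, 6}  [seen]
{1, 2, 3, 4, 5, 6} --b--> {1, 2, 3, 4, 5, 6}  [seen]
{1, 2, 3, 4, 5, 6} --c--> {1, 2, 3, 4, 5, 6}  [seen]
{1, 3, 5, 6} --a--> {1, 2, 3, 5, 6}  [seen]
{1, 3, 5, 6} --b--> {1, 2, 3, 4, 5, 6}  [seen]
{1, 3, 5, 6} --c--> {1, 2, 3, 4, 5, 6}  [seen]
{2, 6} --a--> {1, 3, 5, 6}  [seen]
{2, 6} --b--> {2, 3, 6}  [new]
{2, 6} --c--> {1, 2, 3, 4, 5, 6}  [seen]
{1, 2, 3, 5, 6} --a--> {1, 2, 3, 5, 6}  [seen]
{1, 2, 3, 5, 6} --b--> {1, 2, 3, 4, 5, 6}  [seen]
{1, 2, 3, 5, 6} --c--> {1, 2, 3, 4, 5, 6}  [seen]
{2, 3, 6} --a--> {1, 2, 3, 5, 6}  [seen]
{2, 3, 6} --b--> {2, 3, 6}  [seen]
{2, 3, 6} --c--> {1, 2, 3, 4, 5, 6}  [seen]
Reachable DFA states: {1}, {2}, {1, 2, 3, 4, 5, 6}, {1, 3, 5, 6}, {2, 6}, {1, 2, 3, 5, 6}, {2, 3, 6}.
Accepting DFA states (contain an NFA accepting state): {1}, {2}, {1, 2, 3, 4, 5, 6}, {1, 3, 5, 6}, {2, 6}, {1, 2, 3, 5, 6}, {2, 3, 6}.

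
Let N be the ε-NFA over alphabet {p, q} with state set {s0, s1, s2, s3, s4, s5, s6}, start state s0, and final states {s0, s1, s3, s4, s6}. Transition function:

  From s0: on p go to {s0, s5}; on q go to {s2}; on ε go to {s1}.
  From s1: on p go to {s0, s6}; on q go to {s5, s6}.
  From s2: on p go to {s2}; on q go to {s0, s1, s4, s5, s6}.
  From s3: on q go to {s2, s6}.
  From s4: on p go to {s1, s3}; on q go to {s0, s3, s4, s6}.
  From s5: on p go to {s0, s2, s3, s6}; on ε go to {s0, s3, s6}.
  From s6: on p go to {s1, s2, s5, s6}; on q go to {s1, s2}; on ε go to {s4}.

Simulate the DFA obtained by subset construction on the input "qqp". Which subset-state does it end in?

Start: {s0, s1}.
δ(s0,q) = {s2}; δ(s1,q) = {s5, s6}.
Union: {s2, s5, s6}.
ε-closure gives {s0, s1, s2, s3, s4, s5, s6}.
After q: {s0, s1, s2, s3, s4, s5, s6}.
δ(s0,q) = {s2}; δ(s1,q) = {s5, s6}; δ(s2,q) = {s0, s1, s4, s5, s6}; δ(s3,q) = {s2, s6}; δ(s4,q) = {s0, s3, s4, s6}; δ(s5,q) = ∅; δ(s6,q) = {s1, s2}.
Union: {s0, s1, s2, s3, s4, s5, s6}.
After q: {s0, s1, s2, s3, s4, s5, s6}.
δ(s0,p) = {s0, s5}; δ(s1,p) = {s0, s6}; δ(s2,p) = {s2}; δ(s3,p) = ∅; δ(s4,p) = {s1, s3}; δ(s5,p) = {s0, s2, s3, s6}; δ(s6,p) = {s1, s2, s5, s6}.
Union: {s0, s1, s2, s3, s5, s6}.
ε-closure gives {s0, s1, s2, s3, s4, s5, s6}.
After p: {s0, s1, s2, s3, s4, s5, s6}.

{s0, s1, s2, s3, s4, s5, s6}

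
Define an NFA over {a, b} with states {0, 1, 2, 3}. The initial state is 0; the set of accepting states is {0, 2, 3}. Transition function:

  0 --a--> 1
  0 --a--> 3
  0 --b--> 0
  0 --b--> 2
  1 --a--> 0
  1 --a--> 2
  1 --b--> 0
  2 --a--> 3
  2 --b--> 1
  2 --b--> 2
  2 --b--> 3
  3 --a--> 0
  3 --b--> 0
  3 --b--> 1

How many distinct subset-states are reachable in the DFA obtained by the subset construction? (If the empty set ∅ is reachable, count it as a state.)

Start state of the DFA: {0}.
{0} --a--> {1, 3}  [new]
{0} --b--> {0, 2}  [new]
{1, 3} --a--> {0, 2}  [seen]
{1, 3} --b--> {0, 1}  [new]
{0, 2} --a--> {1, 3}  [seen]
{0, 2} --b--> {0, 1, 2, 3}  [new]
{0, 1} --a--> {0, 1, 2, 3}  [seen]
{0, 1} --b--> {0, 2}  [seen]
{0, 1, 2, 3} --a--> {0, 1, 2, 3}  [seen]
{0, 1, 2, 3} --b--> {0, 1, 2, 3}  [seen]
Reachable DFA states: {0}, {1, 3}, {0, 2}, {0, 1}, {0, 1, 2, 3}.

5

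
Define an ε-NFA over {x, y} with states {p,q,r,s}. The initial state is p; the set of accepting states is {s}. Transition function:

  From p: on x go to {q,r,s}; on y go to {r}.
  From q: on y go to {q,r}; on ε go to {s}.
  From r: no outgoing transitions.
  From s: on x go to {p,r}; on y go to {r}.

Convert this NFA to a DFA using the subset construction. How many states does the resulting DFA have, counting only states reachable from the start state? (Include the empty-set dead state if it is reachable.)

5

Start state of the DFA: {p} (ε-closure of the NFA start).
{p} --x--> {q,r,s}  [new]
{p} --y--> {r}  [new]
{q,r,s} --x--> {p,r}  [new]
{q,r,s} --y--> {q,r,s}  [seen]
{r} --x--> ∅  [new]
{r} --y--> ∅  [seen]
{p,r} --x--> {q,r,s}  [seen]
{p,r} --y--> {r}  [seen]
∅ --x--> ∅  [seen]
∅ --y--> ∅  [seen]
Reachable DFA states: {p}, {q,r,s}, {r}, {p,r}, ∅.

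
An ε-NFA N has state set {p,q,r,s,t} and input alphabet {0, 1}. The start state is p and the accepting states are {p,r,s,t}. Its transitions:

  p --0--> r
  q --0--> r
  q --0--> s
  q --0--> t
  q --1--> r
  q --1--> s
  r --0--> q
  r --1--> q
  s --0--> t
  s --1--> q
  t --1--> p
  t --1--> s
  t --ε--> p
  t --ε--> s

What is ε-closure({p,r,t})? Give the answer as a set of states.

{p,r,s,t}

Begin with {p,r,t}.
t →ε {p,s}; add s.
ε-closure = {p,r,s,t}.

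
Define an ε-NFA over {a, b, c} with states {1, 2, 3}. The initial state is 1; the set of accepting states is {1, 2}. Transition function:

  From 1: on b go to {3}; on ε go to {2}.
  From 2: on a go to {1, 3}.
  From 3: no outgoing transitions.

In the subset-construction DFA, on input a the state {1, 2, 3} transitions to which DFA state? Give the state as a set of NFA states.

δ(1,a) = ∅; δ(2,a) = {1, 3}; δ(3,a) = ∅.
Union: {1, 3}.
ε-closure gives {1, 2, 3}.

{1, 2, 3}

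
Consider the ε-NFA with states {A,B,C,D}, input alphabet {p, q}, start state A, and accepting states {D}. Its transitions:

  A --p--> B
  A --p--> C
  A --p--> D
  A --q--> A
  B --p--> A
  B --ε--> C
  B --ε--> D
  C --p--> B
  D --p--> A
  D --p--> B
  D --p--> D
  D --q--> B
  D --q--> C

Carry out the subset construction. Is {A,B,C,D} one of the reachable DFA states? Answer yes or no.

yes

Start state of the DFA: {A} (ε-closure of the NFA start).
{A} --p--> {B,C,D}  [new]
{A} --q--> {A}  [seen]
{B,C,D} --p--> {A,B,C,D}  [new]
{B,C,D} --q--> {B,C,D}  [seen]
{A,B,C,D} --p--> {A,B,C,D}  [seen]
{A,B,C,D} --q--> {A,B,C,D}  [seen]
Reachable DFA states: {A}, {B,C,D}, {A,B,C,D}.
{A,B,C,D} is among them.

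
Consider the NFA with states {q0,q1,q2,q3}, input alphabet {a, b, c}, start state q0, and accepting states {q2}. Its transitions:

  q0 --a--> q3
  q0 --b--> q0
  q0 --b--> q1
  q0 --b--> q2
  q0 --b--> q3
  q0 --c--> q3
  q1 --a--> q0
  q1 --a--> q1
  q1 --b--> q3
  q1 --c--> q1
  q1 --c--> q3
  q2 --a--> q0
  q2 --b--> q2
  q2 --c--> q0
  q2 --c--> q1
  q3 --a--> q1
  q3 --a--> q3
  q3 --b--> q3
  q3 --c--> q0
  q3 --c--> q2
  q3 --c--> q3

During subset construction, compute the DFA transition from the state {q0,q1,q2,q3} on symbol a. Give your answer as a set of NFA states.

{q0,q1,q3}

δ(q0,a) = {q3}; δ(q1,a) = {q0,q1}; δ(q2,a) = {q0}; δ(q3,a) = {q1,q3}.
Union: {q0,q1,q3}.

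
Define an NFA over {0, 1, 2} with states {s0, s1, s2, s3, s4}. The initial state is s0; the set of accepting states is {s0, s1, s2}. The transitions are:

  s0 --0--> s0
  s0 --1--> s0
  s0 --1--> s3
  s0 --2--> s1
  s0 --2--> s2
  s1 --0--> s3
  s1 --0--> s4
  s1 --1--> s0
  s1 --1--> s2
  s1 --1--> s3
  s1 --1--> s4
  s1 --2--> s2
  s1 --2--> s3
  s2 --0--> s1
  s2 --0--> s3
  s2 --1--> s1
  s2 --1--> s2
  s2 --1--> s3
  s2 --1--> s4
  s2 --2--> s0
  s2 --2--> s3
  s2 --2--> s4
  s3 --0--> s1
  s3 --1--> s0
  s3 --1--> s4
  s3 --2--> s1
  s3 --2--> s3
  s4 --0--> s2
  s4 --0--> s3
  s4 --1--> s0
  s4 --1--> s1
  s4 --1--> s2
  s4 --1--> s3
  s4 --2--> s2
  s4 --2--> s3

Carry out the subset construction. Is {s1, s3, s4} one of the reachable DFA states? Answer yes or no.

yes

Start state of the DFA: {s0}.
{s0} --0--> {s0}  [seen]
{s0} --1--> {s0, s3}  [new]
{s0} --2--> {s1, s2}  [new]
{s0, s3} --0--> {s0, s1}  [new]
{s0, s3} --1--> {s0, s3, s4}  [new]
{s0, s3} --2--> {s1, s2, s3}  [new]
{s1, s2} --0--> {s1, s3, s4}  [new]
{s1, s2} --1--> {s0, s1, s2, s3, s4}  [new]
{s1, s2} --2--> {s0, s2, s3, s4}  [new]
{s0, s1} --0--> {s0, s3, s4}  [seen]
{s0, s1} --1--> {s0, s2, s3, s4}  [seen]
{s0, s1} --2--> {s1, s2, s3}  [seen]
{s0, s3, s4} --0--> {s0, s1, s2, s3}  [new]
{s0, s3, s4} --1--> {s0, s1, s2, s3, s4}  [seen]
{s0, s3, s4} --2--> {s1, s2, s3}  [seen]
{s1, s2, s3} --0--> {s1, s3, s4}  [seen]
{s1, s2, s3} --1--> {s0, s1, s2, s3, s4}  [seen]
{s1, s2, s3} --2--> {s0, s1, s2, s3, s4}  [seen]
{s1, s3, s4} --0--> {s1, s2, s3, s4}  [new]
{s1, s3, s4} --1--> {s0, s1, s2, s3, s4}  [seen]
{s1, s3, s4} --2--> {s1, s2, s3}  [seen]
{s0, s1, s2, s3, s4} --0--> {s0, s1, s2, s3, s4}  [seen]
{s0, s1, s2, s3, s4} --1--> {s0, s1, s2, s3, s4}  [seen]
{s0, s1, s2, s3, s4} --2--> {s0, s1, s2, s3, s4}  [seen]
{s0, s2, s3, s4} --0--> {s0, s1, s2, s3}  [seen]
{s0, s2, s3, s4} --1--> {s0, s1, s2, s3, s4}  [seen]
{s0, s2, s3, s4} --2--> {s0, s1, s2, s3, s4}  [seen]
{s0, s1, s2, s3} --0--> {s0, s1, s3, s4}  [new]
{s0, s1, s2, s3} --1--> {s0, s1, s2, s3, s4}  [seen]
{s0, s1, s2, s3} --2--> {s0, s1, s2, s3, s4}  [seen]
{s1, s2, s3, s4} --0--> {s1, s2, s3, s4}  [seen]
{s1, s2, s3, s4} --1--> {s0, s1, s2, s3, s4}  [seen]
{s1, s2, s3, s4} --2--> {s0, s1, s2, s3, s4}  [seen]
{s0, s1, s3, s4} --0--> {s0, s1, s2, s3, s4}  [seen]
{s0, s1, s3, s4} --1--> {s0, s1, s2, s3, s4}  [seen]
{s0, s1, s3, s4} --2--> {s1, s2, s3}  [seen]
Reachable DFA states: {s0}, {s0, s3}, {s1, s2}, {s0, s1}, {s0, s3, s4}, {s1, s2, s3}, {s1, s3, s4}, {s0, s1, s2, s3, s4}, {s0, s2, s3, s4}, {s0, s1, s2, s3}, {s1, s2, s3, s4}, {s0, s1, s3, s4}.
{s1, s3, s4} is among them.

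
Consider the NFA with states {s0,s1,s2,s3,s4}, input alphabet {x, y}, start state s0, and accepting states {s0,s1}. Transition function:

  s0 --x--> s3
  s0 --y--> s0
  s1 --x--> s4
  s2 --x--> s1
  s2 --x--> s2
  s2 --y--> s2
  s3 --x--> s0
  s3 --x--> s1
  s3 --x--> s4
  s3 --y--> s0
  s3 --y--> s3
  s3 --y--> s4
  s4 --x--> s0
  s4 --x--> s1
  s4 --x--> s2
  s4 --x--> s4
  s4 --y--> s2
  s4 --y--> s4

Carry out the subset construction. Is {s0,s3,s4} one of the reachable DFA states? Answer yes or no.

Start state of the DFA: {s0}.
{s0} --x--> {s3}  [new]
{s0} --y--> {s0}  [seen]
{s3} --x--> {s0,s1,s4}  [new]
{s3} --y--> {s0,s3,s4}  [new]
{s0,s1,s4} --x--> {s0,s1,s2,s3,s4}  [new]
{s0,s1,s4} --y--> {s0,s2,s4}  [new]
{s0,s3,s4} --x--> {s0,s1,s2,s3,s4}  [seen]
{s0,s3,s4} --y--> {s0,s2,s3,s4}  [new]
{s0,s1,s2,s3,s4} --x--> {s0,s1,s2,s3,s4}  [seen]
{s0,s1,s2,s3,s4} --y--> {s0,s2,s3,s4}  [seen]
{s0,s2,s4} --x--> {s0,s1,s2,s3,s4}  [seen]
{s0,s2,s4} --y--> {s0,s2,s4}  [seen]
{s0,s2,s3,s4} --x--> {s0,s1,s2,s3,s4}  [seen]
{s0,s2,s3,s4} --y--> {s0,s2,s3,s4}  [seen]
Reachable DFA states: {s0}, {s3}, {s0,s1,s4}, {s0,s3,s4}, {s0,s1,s2,s3,s4}, {s0,s2,s4}, {s0,s2,s3,s4}.
{s0,s3,s4} is among them.

yes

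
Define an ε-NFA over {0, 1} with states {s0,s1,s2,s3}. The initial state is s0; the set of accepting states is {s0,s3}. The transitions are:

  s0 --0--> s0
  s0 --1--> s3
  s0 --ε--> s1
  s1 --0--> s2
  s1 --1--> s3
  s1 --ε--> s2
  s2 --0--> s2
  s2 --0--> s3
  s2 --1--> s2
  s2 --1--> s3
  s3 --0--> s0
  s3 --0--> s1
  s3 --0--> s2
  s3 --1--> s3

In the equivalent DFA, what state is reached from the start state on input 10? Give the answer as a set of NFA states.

{s0,s1,s2,s3}

Start: {s0,s1,s2}.
δ(s0,1) = {s3}; δ(s1,1) = {s3}; δ(s2,1) = {s2,s3}.
Union: {s2,s3}.
After 1: {s2,s3}.
δ(s2,0) = {s2,s3}; δ(s3,0) = {s0,s1,s2}.
Union: {s0,s1,s2,s3}.
After 0: {s0,s1,s2,s3}.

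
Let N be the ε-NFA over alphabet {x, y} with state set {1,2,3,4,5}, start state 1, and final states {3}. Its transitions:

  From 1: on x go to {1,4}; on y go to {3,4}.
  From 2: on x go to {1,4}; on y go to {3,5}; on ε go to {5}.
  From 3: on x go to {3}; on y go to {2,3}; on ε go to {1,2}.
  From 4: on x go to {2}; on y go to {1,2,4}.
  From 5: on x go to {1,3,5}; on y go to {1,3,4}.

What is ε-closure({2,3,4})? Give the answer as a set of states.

{1,2,3,4,5}

Begin with {2,3,4}.
2 →ε {5}; add 5.
3 →ε {1,2}; add 1.
ε-closure = {1,2,3,4,5}.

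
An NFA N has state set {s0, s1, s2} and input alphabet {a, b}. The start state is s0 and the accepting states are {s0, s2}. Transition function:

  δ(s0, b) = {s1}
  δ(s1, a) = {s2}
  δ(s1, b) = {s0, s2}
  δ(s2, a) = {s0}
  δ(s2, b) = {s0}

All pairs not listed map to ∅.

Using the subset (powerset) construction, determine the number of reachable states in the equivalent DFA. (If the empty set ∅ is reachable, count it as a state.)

Start state of the DFA: {s0}.
{s0} --a--> ∅  [new]
{s0} --b--> {s1}  [new]
∅ --a--> ∅  [seen]
∅ --b--> ∅  [seen]
{s1} --a--> {s2}  [new]
{s1} --b--> {s0, s2}  [new]
{s2} --a--> {s0}  [seen]
{s2} --b--> {s0}  [seen]
{s0, s2} --a--> {s0}  [seen]
{s0, s2} --b--> {s0, s1}  [new]
{s0, s1} --a--> {s2}  [seen]
{s0, s1} --b--> {s0, s1, s2}  [new]
{s0, s1, s2} --a--> {s0, s2}  [seen]
{s0, s1, s2} --b--> {s0, s1, s2}  [seen]
Reachable DFA states: {s0}, ∅, {s1}, {s2}, {s0, s2}, {s0, s1}, {s0, s1, s2}.

7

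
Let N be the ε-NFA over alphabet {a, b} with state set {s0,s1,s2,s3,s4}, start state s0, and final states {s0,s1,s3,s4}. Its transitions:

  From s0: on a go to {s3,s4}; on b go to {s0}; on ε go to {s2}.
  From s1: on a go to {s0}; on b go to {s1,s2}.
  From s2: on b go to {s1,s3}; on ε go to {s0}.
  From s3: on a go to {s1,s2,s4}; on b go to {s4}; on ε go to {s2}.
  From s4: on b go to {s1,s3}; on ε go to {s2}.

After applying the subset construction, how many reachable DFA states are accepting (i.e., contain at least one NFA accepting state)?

4

Start state of the DFA: {s0,s2} (ε-closure of the NFA start).
{s0,s2} --a--> {s0,s2,s3,s4}  [new]
{s0,s2} --b--> {s0,s1,s2,s3}  [new]
{s0,s2,s3,s4} --a--> {s0,s1,s2,s3,s4}  [new]
{s0,s2,s3,s4} --b--> {s0,s1,s2,s3,s4}  [seen]
{s0,s1,s2,s3} --a--> {s0,s1,s2,s3,s4}  [seen]
{s0,s1,s2,s3} --b--> {s0,s1,s2,s3,s4}  [seen]
{s0,s1,s2,s3,s4} --a--> {s0,s1,s2,s3,s4}  [seen]
{s0,s1,s2,s3,s4} --b--> {s0,s1,s2,s3,s4}  [seen]
Reachable DFA states: {s0,s2}, {s0,s2,s3,s4}, {s0,s1,s2,s3}, {s0,s1,s2,s3,s4}.
Accepting DFA states (contain an NFA accepting state): {s0,s2}, {s0,s2,s3,s4}, {s0,s1,s2,s3}, {s0,s1,s2,s3,s4}.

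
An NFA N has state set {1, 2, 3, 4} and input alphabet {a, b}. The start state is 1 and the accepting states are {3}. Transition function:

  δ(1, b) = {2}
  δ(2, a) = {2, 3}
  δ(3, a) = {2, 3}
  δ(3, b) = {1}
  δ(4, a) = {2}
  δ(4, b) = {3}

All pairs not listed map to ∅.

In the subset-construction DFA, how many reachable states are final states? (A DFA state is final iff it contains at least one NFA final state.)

1

Start state of the DFA: {1}.
{1} --a--> ∅  [new]
{1} --b--> {2}  [new]
∅ --a--> ∅  [seen]
∅ --b--> ∅  [seen]
{2} --a--> {2, 3}  [new]
{2} --b--> ∅  [seen]
{2, 3} --a--> {2, 3}  [seen]
{2, 3} --b--> {1}  [seen]
Reachable DFA states: {1}, ∅, {2}, {2, 3}.
Accepting DFA states (contain an NFA accepting state): {2, 3}.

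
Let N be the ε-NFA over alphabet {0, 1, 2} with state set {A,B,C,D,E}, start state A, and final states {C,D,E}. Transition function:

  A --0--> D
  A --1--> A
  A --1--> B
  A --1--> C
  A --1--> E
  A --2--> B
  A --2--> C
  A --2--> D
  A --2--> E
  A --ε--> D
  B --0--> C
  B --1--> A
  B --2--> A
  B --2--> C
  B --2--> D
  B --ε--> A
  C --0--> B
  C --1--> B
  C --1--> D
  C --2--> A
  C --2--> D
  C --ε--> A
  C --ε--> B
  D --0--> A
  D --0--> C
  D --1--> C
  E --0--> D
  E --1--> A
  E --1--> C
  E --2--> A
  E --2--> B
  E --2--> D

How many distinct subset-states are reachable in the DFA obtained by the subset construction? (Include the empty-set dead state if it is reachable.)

Start state of the DFA: {A,D} (ε-closure of the NFA start).
{A,D} --0--> {A,B,C,D}  [new]
{A,D} --1--> {A,B,C,D,E}  [new]
{A,D} --2--> {A,B,C,D,E}  [seen]
{A,B,C,D} --0--> {A,B,C,D}  [seen]
{A,B,C,D} --1--> {A,B,C,D,E}  [seen]
{A,B,C,D} --2--> {A,B,C,D,E}  [seen]
{A,B,C,D,E} --0--> {A,B,C,D}  [seen]
{A,B,C,D,E} --1--> {A,B,C,D,E}  [seen]
{A,B,C,D,E} --2--> {A,B,C,D,E}  [seen]
Reachable DFA states: {A,D}, {A,B,C,D}, {A,B,C,D,E}.

3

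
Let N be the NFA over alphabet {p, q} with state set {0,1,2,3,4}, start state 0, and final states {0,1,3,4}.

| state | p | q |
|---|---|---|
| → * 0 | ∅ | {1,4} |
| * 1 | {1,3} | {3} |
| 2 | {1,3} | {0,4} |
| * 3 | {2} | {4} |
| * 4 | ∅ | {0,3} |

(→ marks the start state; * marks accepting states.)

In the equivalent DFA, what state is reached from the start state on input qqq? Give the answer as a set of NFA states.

Start: {0}.
δ(0,q) = {1,4}.
Union: {1,4}.
After q: {1,4}.
δ(1,q) = {3}; δ(4,q) = {0,3}.
Union: {0,3}.
After q: {0,3}.
δ(0,q) = {1,4}; δ(3,q) = {4}.
Union: {1,4}.
After q: {1,4}.

{1,4}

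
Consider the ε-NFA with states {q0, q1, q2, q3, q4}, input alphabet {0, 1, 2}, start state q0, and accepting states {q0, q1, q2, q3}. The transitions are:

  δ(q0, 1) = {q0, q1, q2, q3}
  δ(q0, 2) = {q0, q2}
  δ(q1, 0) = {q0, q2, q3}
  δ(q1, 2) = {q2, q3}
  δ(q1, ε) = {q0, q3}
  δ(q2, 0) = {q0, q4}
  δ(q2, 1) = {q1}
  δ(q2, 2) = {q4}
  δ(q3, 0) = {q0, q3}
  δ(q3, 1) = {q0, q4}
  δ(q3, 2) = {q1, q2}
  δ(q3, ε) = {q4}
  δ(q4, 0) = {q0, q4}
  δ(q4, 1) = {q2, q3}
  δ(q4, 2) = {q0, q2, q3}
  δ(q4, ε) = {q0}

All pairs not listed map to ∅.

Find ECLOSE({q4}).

Begin with {q4}.
q4 →ε {q0}; add q0.
ε-closure = {q0, q4}.

{q0, q4}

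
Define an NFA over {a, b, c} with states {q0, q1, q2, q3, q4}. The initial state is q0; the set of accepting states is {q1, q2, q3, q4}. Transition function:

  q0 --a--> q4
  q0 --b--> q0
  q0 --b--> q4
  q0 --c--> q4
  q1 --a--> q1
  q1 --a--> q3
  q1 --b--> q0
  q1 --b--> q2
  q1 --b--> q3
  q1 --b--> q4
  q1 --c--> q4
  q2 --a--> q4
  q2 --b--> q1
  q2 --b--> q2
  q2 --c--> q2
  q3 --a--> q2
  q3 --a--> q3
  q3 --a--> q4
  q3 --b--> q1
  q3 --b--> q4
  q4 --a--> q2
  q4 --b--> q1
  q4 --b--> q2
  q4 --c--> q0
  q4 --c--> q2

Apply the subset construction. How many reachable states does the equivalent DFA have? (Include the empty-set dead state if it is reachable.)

Start state of the DFA: {q0}.
{q0} --a--> {q4}  [new]
{q0} --b--> {q0, q4}  [new]
{q0} --c--> {q4}  [seen]
{q4} --a--> {q2}  [new]
{q4} --b--> {q1, q2}  [new]
{q4} --c--> {q0, q2}  [new]
{q0, q4} --a--> {q2, q4}  [new]
{q0, q4} --b--> {q0, q1, q2, q4}  [new]
{q0, q4} --c--> {q0, q2, q4}  [new]
{q2} --a--> {q4}  [seen]
{q2} --b--> {q1, q2}  [seen]
{q2} --c--> {q2}  [seen]
{q1, q2} --a--> {q1, q3, q4}  [new]
{q1, q2} --b--> {q0, q1, q2, q3, q4}  [new]
{q1, q2} --c--> {q2, q4}  [seen]
{q0, q2} --a--> {q4}  [seen]
{q0, q2} --b--> {q0, q1, q2, q4}  [seen]
{q0, q2} --c--> {q2, q4}  [seen]
{q2, q4} --a--> {q2, q4}  [seen]
{q2, q4} --b--> {q1, q2}  [seen]
{q2, q4} --c--> {q0, q2}  [seen]
{q0, q1, q2, q4} --a--> {q1, q2, q3, q4}  [new]
{q0, q1, q2, q4} --b--> {q0, q1, q2, q3, q4}  [seen]
{q0, q1, q2, q4} --c--> {q0, q2, q4}  [seen]
{q0, q2, q4} --a--> {q2, q4}  [seen]
{q0, q2, q4} --b--> {q0, q1, q2, q4}  [seen]
{q0, q2, q4} --c--> {q0, q2, q4}  [seen]
{q1, q3, q4} --a--> {q1, q2, q3, q4}  [seen]
{q1, q3, q4} --b--> {q0, q1, q2, q3, q4}  [seen]
{q1, q3, q4} --c--> {q0, q2, q4}  [seen]
{q0, q1, q2, q3, q4} --a--> {q1, q2, q3, q4}  [seen]
{q0, q1, q2, q3, q4} --b--> {q0, q1, q2, q3, q4}  [seen]
{q0, q1, q2, q3, q4} --c--> {q0, q2, q4}  [seen]
{q1, q2, q3, q4} --a--> {q1, q2, q3, q4}  [seen]
{q1, q2, q3, q4} --b--> {q0, q1, q2, q3, q4}  [seen]
{q1, q2, q3, q4} --c--> {q0, q2, q4}  [seen]
Reachable DFA states: {q0}, {q4}, {q0, q4}, {q2}, {q1, q2}, {q0, q2}, {q2, q4}, {q0, q1, q2, q4}, {q0, q2, q4}, {q1, q3, q4}, {q0, q1, q2, q3, q4}, {q1, q2, q3, q4}.

12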